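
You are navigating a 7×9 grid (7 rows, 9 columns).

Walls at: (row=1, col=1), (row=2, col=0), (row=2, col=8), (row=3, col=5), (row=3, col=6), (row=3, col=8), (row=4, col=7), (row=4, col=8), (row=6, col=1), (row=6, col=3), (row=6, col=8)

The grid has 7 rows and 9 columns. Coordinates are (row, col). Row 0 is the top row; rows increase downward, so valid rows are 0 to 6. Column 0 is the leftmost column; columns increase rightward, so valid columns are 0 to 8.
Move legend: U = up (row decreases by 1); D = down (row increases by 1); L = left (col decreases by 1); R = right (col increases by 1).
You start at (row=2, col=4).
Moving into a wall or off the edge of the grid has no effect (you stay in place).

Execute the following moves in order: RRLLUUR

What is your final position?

Answer: Final position: (row=0, col=5)

Derivation:
Start: (row=2, col=4)
  R (right): (row=2, col=4) -> (row=2, col=5)
  R (right): (row=2, col=5) -> (row=2, col=6)
  L (left): (row=2, col=6) -> (row=2, col=5)
  L (left): (row=2, col=5) -> (row=2, col=4)
  U (up): (row=2, col=4) -> (row=1, col=4)
  U (up): (row=1, col=4) -> (row=0, col=4)
  R (right): (row=0, col=4) -> (row=0, col=5)
Final: (row=0, col=5)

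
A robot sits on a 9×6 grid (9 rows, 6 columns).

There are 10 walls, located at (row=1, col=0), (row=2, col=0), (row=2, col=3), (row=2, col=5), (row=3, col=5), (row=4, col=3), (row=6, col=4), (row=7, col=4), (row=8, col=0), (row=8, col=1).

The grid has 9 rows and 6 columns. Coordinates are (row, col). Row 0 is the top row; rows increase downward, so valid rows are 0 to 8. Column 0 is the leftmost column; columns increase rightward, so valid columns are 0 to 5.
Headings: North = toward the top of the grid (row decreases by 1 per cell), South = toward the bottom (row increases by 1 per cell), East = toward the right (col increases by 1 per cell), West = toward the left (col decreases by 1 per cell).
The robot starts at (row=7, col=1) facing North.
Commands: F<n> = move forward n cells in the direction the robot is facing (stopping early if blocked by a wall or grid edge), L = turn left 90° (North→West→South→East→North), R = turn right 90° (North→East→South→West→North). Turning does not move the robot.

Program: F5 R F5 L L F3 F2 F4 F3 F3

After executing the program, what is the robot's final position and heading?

Answer: Final position: (row=2, col=1), facing West

Derivation:
Start: (row=7, col=1), facing North
  F5: move forward 5, now at (row=2, col=1)
  R: turn right, now facing East
  F5: move forward 1/5 (blocked), now at (row=2, col=2)
  L: turn left, now facing North
  L: turn left, now facing West
  F3: move forward 1/3 (blocked), now at (row=2, col=1)
  F2: move forward 0/2 (blocked), now at (row=2, col=1)
  F4: move forward 0/4 (blocked), now at (row=2, col=1)
  F3: move forward 0/3 (blocked), now at (row=2, col=1)
  F3: move forward 0/3 (blocked), now at (row=2, col=1)
Final: (row=2, col=1), facing West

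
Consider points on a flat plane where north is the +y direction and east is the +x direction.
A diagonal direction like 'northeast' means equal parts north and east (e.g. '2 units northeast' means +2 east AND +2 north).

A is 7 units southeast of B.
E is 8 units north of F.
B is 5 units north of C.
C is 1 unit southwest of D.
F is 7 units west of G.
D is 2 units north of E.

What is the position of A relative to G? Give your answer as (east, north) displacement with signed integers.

Place G at the origin (east=0, north=0).
  F is 7 units west of G: delta (east=-7, north=+0); F at (east=-7, north=0).
  E is 8 units north of F: delta (east=+0, north=+8); E at (east=-7, north=8).
  D is 2 units north of E: delta (east=+0, north=+2); D at (east=-7, north=10).
  C is 1 unit southwest of D: delta (east=-1, north=-1); C at (east=-8, north=9).
  B is 5 units north of C: delta (east=+0, north=+5); B at (east=-8, north=14).
  A is 7 units southeast of B: delta (east=+7, north=-7); A at (east=-1, north=7).
Therefore A relative to G: (east=-1, north=7).

Answer: A is at (east=-1, north=7) relative to G.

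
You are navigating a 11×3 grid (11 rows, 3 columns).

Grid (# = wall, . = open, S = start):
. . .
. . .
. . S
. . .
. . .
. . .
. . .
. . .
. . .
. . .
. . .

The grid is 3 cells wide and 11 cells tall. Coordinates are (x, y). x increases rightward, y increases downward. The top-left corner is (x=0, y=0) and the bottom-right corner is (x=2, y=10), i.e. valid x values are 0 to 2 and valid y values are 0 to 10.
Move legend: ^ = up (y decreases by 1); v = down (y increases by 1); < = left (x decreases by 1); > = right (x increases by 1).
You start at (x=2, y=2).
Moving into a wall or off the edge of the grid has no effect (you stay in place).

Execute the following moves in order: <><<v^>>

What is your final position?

Answer: Final position: (x=2, y=2)

Derivation:
Start: (x=2, y=2)
  < (left): (x=2, y=2) -> (x=1, y=2)
  > (right): (x=1, y=2) -> (x=2, y=2)
  < (left): (x=2, y=2) -> (x=1, y=2)
  < (left): (x=1, y=2) -> (x=0, y=2)
  v (down): (x=0, y=2) -> (x=0, y=3)
  ^ (up): (x=0, y=3) -> (x=0, y=2)
  > (right): (x=0, y=2) -> (x=1, y=2)
  > (right): (x=1, y=2) -> (x=2, y=2)
Final: (x=2, y=2)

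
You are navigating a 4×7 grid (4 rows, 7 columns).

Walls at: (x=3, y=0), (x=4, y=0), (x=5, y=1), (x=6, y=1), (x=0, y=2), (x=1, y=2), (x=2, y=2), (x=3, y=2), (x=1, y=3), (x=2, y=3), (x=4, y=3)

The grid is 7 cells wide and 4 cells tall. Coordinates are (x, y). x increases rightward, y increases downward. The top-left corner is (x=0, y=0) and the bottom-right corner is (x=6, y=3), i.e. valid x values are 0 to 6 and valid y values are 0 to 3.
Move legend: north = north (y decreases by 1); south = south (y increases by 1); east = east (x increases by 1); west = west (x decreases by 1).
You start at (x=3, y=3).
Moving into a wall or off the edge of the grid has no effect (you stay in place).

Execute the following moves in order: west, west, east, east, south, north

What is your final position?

Start: (x=3, y=3)
  west (west): blocked, stay at (x=3, y=3)
  west (west): blocked, stay at (x=3, y=3)
  east (east): blocked, stay at (x=3, y=3)
  east (east): blocked, stay at (x=3, y=3)
  south (south): blocked, stay at (x=3, y=3)
  north (north): blocked, stay at (x=3, y=3)
Final: (x=3, y=3)

Answer: Final position: (x=3, y=3)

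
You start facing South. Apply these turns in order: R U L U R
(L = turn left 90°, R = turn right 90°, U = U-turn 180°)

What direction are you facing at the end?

Start: South
  R (right (90° clockwise)) -> West
  U (U-turn (180°)) -> East
  L (left (90° counter-clockwise)) -> North
  U (U-turn (180°)) -> South
  R (right (90° clockwise)) -> West
Final: West

Answer: Final heading: West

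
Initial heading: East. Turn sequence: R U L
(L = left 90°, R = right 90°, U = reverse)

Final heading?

Start: East
  R (right (90° clockwise)) -> South
  U (U-turn (180°)) -> North
  L (left (90° counter-clockwise)) -> West
Final: West

Answer: Final heading: West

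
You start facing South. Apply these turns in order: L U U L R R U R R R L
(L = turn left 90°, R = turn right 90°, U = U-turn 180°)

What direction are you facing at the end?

Start: South
  L (left (90° counter-clockwise)) -> East
  U (U-turn (180°)) -> West
  U (U-turn (180°)) -> East
  L (left (90° counter-clockwise)) -> North
  R (right (90° clockwise)) -> East
  R (right (90° clockwise)) -> South
  U (U-turn (180°)) -> North
  R (right (90° clockwise)) -> East
  R (right (90° clockwise)) -> South
  R (right (90° clockwise)) -> West
  L (left (90° counter-clockwise)) -> South
Final: South

Answer: Final heading: South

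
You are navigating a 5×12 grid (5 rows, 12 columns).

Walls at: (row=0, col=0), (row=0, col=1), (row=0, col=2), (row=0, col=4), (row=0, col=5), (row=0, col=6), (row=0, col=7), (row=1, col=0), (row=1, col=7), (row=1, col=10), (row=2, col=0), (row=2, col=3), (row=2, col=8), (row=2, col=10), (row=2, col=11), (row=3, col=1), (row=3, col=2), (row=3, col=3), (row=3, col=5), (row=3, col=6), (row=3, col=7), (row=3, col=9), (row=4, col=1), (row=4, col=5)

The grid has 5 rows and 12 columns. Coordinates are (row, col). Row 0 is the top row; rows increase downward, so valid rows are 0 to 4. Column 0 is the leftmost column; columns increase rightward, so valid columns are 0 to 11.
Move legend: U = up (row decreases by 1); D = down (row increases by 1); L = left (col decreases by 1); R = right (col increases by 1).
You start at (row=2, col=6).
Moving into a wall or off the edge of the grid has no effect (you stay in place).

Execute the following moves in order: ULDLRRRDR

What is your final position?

Answer: Final position: (row=2, col=7)

Derivation:
Start: (row=2, col=6)
  U (up): (row=2, col=6) -> (row=1, col=6)
  L (left): (row=1, col=6) -> (row=1, col=5)
  D (down): (row=1, col=5) -> (row=2, col=5)
  L (left): (row=2, col=5) -> (row=2, col=4)
  R (right): (row=2, col=4) -> (row=2, col=5)
  R (right): (row=2, col=5) -> (row=2, col=6)
  R (right): (row=2, col=6) -> (row=2, col=7)
  D (down): blocked, stay at (row=2, col=7)
  R (right): blocked, stay at (row=2, col=7)
Final: (row=2, col=7)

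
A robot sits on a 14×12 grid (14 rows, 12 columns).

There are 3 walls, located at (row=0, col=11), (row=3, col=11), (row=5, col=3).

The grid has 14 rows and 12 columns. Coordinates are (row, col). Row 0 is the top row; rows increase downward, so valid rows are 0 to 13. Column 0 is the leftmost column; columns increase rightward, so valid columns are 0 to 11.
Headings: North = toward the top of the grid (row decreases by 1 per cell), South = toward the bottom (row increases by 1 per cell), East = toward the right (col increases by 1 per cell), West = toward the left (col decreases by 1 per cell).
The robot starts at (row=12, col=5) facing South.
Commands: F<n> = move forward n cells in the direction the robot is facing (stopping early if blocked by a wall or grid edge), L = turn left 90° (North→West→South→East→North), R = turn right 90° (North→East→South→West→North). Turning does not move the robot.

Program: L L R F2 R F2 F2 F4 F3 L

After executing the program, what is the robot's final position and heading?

Start: (row=12, col=5), facing South
  L: turn left, now facing East
  L: turn left, now facing North
  R: turn right, now facing East
  F2: move forward 2, now at (row=12, col=7)
  R: turn right, now facing South
  F2: move forward 1/2 (blocked), now at (row=13, col=7)
  F2: move forward 0/2 (blocked), now at (row=13, col=7)
  F4: move forward 0/4 (blocked), now at (row=13, col=7)
  F3: move forward 0/3 (blocked), now at (row=13, col=7)
  L: turn left, now facing East
Final: (row=13, col=7), facing East

Answer: Final position: (row=13, col=7), facing East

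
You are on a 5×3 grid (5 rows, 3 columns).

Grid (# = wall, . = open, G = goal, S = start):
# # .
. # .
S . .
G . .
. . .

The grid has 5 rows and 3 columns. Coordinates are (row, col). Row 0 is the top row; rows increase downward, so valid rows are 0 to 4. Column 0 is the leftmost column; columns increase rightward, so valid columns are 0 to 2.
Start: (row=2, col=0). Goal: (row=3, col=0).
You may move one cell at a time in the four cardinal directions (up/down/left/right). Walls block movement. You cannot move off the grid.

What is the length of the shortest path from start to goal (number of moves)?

BFS from (row=2, col=0) until reaching (row=3, col=0):
  Distance 0: (row=2, col=0)
  Distance 1: (row=1, col=0), (row=2, col=1), (row=3, col=0)  <- goal reached here
One shortest path (1 moves): (row=2, col=0) -> (row=3, col=0)

Answer: Shortest path length: 1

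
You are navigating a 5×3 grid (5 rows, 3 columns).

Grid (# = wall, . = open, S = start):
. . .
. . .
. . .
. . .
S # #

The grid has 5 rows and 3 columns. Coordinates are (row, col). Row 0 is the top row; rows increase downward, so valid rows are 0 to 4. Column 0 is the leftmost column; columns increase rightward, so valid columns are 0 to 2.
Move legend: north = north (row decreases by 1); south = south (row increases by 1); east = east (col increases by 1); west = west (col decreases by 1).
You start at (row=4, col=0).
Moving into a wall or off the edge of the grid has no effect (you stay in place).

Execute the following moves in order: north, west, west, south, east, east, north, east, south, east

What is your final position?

Start: (row=4, col=0)
  north (north): (row=4, col=0) -> (row=3, col=0)
  west (west): blocked, stay at (row=3, col=0)
  west (west): blocked, stay at (row=3, col=0)
  south (south): (row=3, col=0) -> (row=4, col=0)
  east (east): blocked, stay at (row=4, col=0)
  east (east): blocked, stay at (row=4, col=0)
  north (north): (row=4, col=0) -> (row=3, col=0)
  east (east): (row=3, col=0) -> (row=3, col=1)
  south (south): blocked, stay at (row=3, col=1)
  east (east): (row=3, col=1) -> (row=3, col=2)
Final: (row=3, col=2)

Answer: Final position: (row=3, col=2)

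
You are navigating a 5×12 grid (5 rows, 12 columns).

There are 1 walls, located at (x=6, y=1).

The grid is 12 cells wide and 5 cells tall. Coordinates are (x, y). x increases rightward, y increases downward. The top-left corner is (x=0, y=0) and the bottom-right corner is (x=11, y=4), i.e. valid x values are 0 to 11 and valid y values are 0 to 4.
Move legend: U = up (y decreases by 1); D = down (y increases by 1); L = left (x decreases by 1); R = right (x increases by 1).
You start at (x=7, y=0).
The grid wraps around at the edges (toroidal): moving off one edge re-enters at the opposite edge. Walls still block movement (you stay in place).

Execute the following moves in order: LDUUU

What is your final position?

Answer: Final position: (x=6, y=2)

Derivation:
Start: (x=7, y=0)
  L (left): (x=7, y=0) -> (x=6, y=0)
  D (down): blocked, stay at (x=6, y=0)
  U (up): (x=6, y=0) -> (x=6, y=4)
  U (up): (x=6, y=4) -> (x=6, y=3)
  U (up): (x=6, y=3) -> (x=6, y=2)
Final: (x=6, y=2)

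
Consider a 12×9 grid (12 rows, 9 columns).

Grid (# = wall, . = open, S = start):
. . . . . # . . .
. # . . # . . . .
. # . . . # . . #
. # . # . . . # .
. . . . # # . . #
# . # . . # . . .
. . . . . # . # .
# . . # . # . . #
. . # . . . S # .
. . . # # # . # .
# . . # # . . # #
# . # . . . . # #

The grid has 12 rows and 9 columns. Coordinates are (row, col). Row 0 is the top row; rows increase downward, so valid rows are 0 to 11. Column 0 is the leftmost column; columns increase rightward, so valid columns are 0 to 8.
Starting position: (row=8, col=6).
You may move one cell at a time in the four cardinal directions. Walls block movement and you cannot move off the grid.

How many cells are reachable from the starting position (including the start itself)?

BFS flood-fill from (row=8, col=6):
  Distance 0: (row=8, col=6)
  Distance 1: (row=7, col=6), (row=8, col=5), (row=9, col=6)
  Distance 2: (row=6, col=6), (row=7, col=7), (row=8, col=4), (row=10, col=6)
  Distance 3: (row=5, col=6), (row=7, col=4), (row=8, col=3), (row=10, col=5), (row=11, col=6)
  Distance 4: (row=4, col=6), (row=5, col=7), (row=6, col=4), (row=11, col=5)
  Distance 5: (row=3, col=6), (row=4, col=7), (row=5, col=4), (row=5, col=8), (row=6, col=3), (row=11, col=4)
  Distance 6: (row=2, col=6), (row=3, col=5), (row=5, col=3), (row=6, col=2), (row=6, col=8), (row=11, col=3)
  Distance 7: (row=1, col=6), (row=2, col=7), (row=3, col=4), (row=4, col=3), (row=6, col=1), (row=7, col=2)
  Distance 8: (row=0, col=6), (row=1, col=5), (row=1, col=7), (row=2, col=4), (row=4, col=2), (row=5, col=1), (row=6, col=0), (row=7, col=1)
  Distance 9: (row=0, col=7), (row=1, col=8), (row=2, col=3), (row=3, col=2), (row=4, col=1), (row=8, col=1)
  Distance 10: (row=0, col=8), (row=1, col=3), (row=2, col=2), (row=4, col=0), (row=8, col=0), (row=9, col=1)
  Distance 11: (row=0, col=3), (row=1, col=2), (row=3, col=0), (row=9, col=0), (row=9, col=2), (row=10, col=1)
  Distance 12: (row=0, col=2), (row=0, col=4), (row=2, col=0), (row=10, col=2), (row=11, col=1)
  Distance 13: (row=0, col=1), (row=1, col=0)
  Distance 14: (row=0, col=0)
Total reachable: 69 (grid has 72 open cells total)

Answer: Reachable cells: 69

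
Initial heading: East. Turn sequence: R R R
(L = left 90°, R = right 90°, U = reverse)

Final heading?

Start: East
  R (right (90° clockwise)) -> South
  R (right (90° clockwise)) -> West
  R (right (90° clockwise)) -> North
Final: North

Answer: Final heading: North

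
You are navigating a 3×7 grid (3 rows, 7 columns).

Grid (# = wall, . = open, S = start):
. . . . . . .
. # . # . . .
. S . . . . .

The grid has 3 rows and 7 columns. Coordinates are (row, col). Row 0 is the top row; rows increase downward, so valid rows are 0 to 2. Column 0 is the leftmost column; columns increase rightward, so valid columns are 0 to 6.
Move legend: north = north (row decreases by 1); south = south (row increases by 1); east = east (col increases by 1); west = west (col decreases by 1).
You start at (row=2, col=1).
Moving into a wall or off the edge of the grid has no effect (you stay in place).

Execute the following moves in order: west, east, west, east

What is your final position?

Start: (row=2, col=1)
  west (west): (row=2, col=1) -> (row=2, col=0)
  east (east): (row=2, col=0) -> (row=2, col=1)
  west (west): (row=2, col=1) -> (row=2, col=0)
  east (east): (row=2, col=0) -> (row=2, col=1)
Final: (row=2, col=1)

Answer: Final position: (row=2, col=1)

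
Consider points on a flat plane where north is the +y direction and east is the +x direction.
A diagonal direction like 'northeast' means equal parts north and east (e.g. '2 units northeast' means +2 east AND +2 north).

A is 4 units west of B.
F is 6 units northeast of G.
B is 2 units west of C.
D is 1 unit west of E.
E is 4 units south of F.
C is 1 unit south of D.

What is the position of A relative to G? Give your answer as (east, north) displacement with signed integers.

Answer: A is at (east=-1, north=1) relative to G.

Derivation:
Place G at the origin (east=0, north=0).
  F is 6 units northeast of G: delta (east=+6, north=+6); F at (east=6, north=6).
  E is 4 units south of F: delta (east=+0, north=-4); E at (east=6, north=2).
  D is 1 unit west of E: delta (east=-1, north=+0); D at (east=5, north=2).
  C is 1 unit south of D: delta (east=+0, north=-1); C at (east=5, north=1).
  B is 2 units west of C: delta (east=-2, north=+0); B at (east=3, north=1).
  A is 4 units west of B: delta (east=-4, north=+0); A at (east=-1, north=1).
Therefore A relative to G: (east=-1, north=1).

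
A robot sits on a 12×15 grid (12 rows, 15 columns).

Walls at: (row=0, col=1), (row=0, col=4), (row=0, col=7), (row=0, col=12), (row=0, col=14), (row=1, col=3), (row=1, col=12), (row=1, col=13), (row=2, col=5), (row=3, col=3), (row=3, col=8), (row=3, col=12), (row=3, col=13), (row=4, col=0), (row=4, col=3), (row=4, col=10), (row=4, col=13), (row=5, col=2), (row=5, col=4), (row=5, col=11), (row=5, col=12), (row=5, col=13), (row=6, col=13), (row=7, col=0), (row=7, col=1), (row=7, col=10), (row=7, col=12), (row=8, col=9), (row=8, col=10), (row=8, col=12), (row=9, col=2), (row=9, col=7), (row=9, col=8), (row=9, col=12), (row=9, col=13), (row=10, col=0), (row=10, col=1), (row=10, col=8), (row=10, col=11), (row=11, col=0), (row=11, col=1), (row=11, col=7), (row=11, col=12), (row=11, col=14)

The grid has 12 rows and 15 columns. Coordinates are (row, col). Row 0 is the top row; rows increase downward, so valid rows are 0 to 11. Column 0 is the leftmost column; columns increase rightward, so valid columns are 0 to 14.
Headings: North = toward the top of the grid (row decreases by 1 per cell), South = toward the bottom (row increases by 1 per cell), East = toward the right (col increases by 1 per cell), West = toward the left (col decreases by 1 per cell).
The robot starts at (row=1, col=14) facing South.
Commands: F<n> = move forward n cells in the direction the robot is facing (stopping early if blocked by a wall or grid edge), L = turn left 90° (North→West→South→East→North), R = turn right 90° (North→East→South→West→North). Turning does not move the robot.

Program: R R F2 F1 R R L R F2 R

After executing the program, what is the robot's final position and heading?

Start: (row=1, col=14), facing South
  R: turn right, now facing West
  R: turn right, now facing North
  F2: move forward 0/2 (blocked), now at (row=1, col=14)
  F1: move forward 0/1 (blocked), now at (row=1, col=14)
  R: turn right, now facing East
  R: turn right, now facing South
  L: turn left, now facing East
  R: turn right, now facing South
  F2: move forward 2, now at (row=3, col=14)
  R: turn right, now facing West
Final: (row=3, col=14), facing West

Answer: Final position: (row=3, col=14), facing West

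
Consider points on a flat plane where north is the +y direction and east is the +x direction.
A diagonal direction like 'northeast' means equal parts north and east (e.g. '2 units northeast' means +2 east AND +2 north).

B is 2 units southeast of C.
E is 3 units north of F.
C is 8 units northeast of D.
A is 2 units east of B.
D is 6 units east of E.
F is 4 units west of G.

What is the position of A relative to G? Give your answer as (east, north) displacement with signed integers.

Place G at the origin (east=0, north=0).
  F is 4 units west of G: delta (east=-4, north=+0); F at (east=-4, north=0).
  E is 3 units north of F: delta (east=+0, north=+3); E at (east=-4, north=3).
  D is 6 units east of E: delta (east=+6, north=+0); D at (east=2, north=3).
  C is 8 units northeast of D: delta (east=+8, north=+8); C at (east=10, north=11).
  B is 2 units southeast of C: delta (east=+2, north=-2); B at (east=12, north=9).
  A is 2 units east of B: delta (east=+2, north=+0); A at (east=14, north=9).
Therefore A relative to G: (east=14, north=9).

Answer: A is at (east=14, north=9) relative to G.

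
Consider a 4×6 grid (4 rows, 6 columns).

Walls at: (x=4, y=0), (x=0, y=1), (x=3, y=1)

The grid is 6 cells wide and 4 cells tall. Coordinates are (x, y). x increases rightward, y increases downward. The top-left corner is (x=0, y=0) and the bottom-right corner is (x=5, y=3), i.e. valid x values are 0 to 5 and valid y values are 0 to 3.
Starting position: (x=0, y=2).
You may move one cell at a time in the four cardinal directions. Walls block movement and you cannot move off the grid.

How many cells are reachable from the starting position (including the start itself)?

BFS flood-fill from (x=0, y=2):
  Distance 0: (x=0, y=2)
  Distance 1: (x=1, y=2), (x=0, y=3)
  Distance 2: (x=1, y=1), (x=2, y=2), (x=1, y=3)
  Distance 3: (x=1, y=0), (x=2, y=1), (x=3, y=2), (x=2, y=3)
  Distance 4: (x=0, y=0), (x=2, y=0), (x=4, y=2), (x=3, y=3)
  Distance 5: (x=3, y=0), (x=4, y=1), (x=5, y=2), (x=4, y=3)
  Distance 6: (x=5, y=1), (x=5, y=3)
  Distance 7: (x=5, y=0)
Total reachable: 21 (grid has 21 open cells total)

Answer: Reachable cells: 21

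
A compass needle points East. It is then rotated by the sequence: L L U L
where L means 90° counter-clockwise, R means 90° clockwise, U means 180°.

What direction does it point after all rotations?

Start: East
  L (left (90° counter-clockwise)) -> North
  L (left (90° counter-clockwise)) -> West
  U (U-turn (180°)) -> East
  L (left (90° counter-clockwise)) -> North
Final: North

Answer: Final heading: North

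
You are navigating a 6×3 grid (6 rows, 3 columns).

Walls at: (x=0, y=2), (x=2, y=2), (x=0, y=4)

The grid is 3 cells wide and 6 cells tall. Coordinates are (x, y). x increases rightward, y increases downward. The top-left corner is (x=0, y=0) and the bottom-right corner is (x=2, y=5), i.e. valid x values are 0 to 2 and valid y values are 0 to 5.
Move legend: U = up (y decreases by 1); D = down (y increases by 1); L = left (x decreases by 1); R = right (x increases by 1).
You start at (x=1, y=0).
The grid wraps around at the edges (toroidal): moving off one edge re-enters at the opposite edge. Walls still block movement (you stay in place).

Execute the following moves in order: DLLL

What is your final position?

Start: (x=1, y=0)
  D (down): (x=1, y=0) -> (x=1, y=1)
  L (left): (x=1, y=1) -> (x=0, y=1)
  L (left): (x=0, y=1) -> (x=2, y=1)
  L (left): (x=2, y=1) -> (x=1, y=1)
Final: (x=1, y=1)

Answer: Final position: (x=1, y=1)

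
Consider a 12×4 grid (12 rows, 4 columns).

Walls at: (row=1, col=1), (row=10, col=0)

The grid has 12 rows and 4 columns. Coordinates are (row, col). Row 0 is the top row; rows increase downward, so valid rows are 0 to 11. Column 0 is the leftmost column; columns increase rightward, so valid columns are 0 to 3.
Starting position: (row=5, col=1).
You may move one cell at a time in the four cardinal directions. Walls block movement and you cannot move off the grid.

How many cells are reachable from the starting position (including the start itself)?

Answer: Reachable cells: 46

Derivation:
BFS flood-fill from (row=5, col=1):
  Distance 0: (row=5, col=1)
  Distance 1: (row=4, col=1), (row=5, col=0), (row=5, col=2), (row=6, col=1)
  Distance 2: (row=3, col=1), (row=4, col=0), (row=4, col=2), (row=5, col=3), (row=6, col=0), (row=6, col=2), (row=7, col=1)
  Distance 3: (row=2, col=1), (row=3, col=0), (row=3, col=2), (row=4, col=3), (row=6, col=3), (row=7, col=0), (row=7, col=2), (row=8, col=1)
  Distance 4: (row=2, col=0), (row=2, col=2), (row=3, col=3), (row=7, col=3), (row=8, col=0), (row=8, col=2), (row=9, col=1)
  Distance 5: (row=1, col=0), (row=1, col=2), (row=2, col=3), (row=8, col=3), (row=9, col=0), (row=9, col=2), (row=10, col=1)
  Distance 6: (row=0, col=0), (row=0, col=2), (row=1, col=3), (row=9, col=3), (row=10, col=2), (row=11, col=1)
  Distance 7: (row=0, col=1), (row=0, col=3), (row=10, col=3), (row=11, col=0), (row=11, col=2)
  Distance 8: (row=11, col=3)
Total reachable: 46 (grid has 46 open cells total)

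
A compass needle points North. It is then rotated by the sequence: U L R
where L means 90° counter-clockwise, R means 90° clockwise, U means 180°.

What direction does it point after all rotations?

Answer: Final heading: South

Derivation:
Start: North
  U (U-turn (180°)) -> South
  L (left (90° counter-clockwise)) -> East
  R (right (90° clockwise)) -> South
Final: South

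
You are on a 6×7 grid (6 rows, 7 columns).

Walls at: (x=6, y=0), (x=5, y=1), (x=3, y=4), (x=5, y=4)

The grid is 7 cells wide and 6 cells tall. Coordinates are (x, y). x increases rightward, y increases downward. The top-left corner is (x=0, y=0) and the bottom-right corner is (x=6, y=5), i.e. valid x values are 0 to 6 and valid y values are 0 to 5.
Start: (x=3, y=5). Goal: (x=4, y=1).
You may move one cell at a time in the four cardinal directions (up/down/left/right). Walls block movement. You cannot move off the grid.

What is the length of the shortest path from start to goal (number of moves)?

Answer: Shortest path length: 5

Derivation:
BFS from (x=3, y=5) until reaching (x=4, y=1):
  Distance 0: (x=3, y=5)
  Distance 1: (x=2, y=5), (x=4, y=5)
  Distance 2: (x=2, y=4), (x=4, y=4), (x=1, y=5), (x=5, y=5)
  Distance 3: (x=2, y=3), (x=4, y=3), (x=1, y=4), (x=0, y=5), (x=6, y=5)
  Distance 4: (x=2, y=2), (x=4, y=2), (x=1, y=3), (x=3, y=3), (x=5, y=3), (x=0, y=4), (x=6, y=4)
  Distance 5: (x=2, y=1), (x=4, y=1), (x=1, y=2), (x=3, y=2), (x=5, y=2), (x=0, y=3), (x=6, y=3)  <- goal reached here
One shortest path (5 moves): (x=3, y=5) -> (x=4, y=5) -> (x=4, y=4) -> (x=4, y=3) -> (x=4, y=2) -> (x=4, y=1)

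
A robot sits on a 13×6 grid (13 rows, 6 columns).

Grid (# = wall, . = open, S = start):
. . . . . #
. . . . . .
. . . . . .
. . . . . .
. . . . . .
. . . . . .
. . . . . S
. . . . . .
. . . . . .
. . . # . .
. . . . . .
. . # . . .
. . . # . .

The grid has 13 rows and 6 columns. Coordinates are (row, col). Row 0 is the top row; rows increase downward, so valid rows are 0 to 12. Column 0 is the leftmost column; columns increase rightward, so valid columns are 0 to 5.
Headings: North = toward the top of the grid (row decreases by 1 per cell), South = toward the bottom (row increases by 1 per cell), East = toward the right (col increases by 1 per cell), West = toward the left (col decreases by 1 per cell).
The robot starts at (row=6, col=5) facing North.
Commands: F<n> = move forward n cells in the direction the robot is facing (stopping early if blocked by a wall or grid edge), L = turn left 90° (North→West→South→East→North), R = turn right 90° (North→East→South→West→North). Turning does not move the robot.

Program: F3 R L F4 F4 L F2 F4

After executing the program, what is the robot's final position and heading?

Answer: Final position: (row=1, col=0), facing West

Derivation:
Start: (row=6, col=5), facing North
  F3: move forward 3, now at (row=3, col=5)
  R: turn right, now facing East
  L: turn left, now facing North
  F4: move forward 2/4 (blocked), now at (row=1, col=5)
  F4: move forward 0/4 (blocked), now at (row=1, col=5)
  L: turn left, now facing West
  F2: move forward 2, now at (row=1, col=3)
  F4: move forward 3/4 (blocked), now at (row=1, col=0)
Final: (row=1, col=0), facing West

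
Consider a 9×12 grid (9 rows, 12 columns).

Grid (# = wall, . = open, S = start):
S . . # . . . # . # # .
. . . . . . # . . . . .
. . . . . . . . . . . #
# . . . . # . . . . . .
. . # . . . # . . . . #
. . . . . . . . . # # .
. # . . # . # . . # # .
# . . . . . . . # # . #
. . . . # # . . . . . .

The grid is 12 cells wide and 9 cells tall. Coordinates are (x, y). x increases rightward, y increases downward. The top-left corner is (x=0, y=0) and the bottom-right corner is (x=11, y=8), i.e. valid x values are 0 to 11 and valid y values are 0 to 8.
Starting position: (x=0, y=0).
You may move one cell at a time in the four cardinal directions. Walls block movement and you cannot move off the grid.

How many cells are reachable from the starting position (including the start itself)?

Answer: Reachable cells: 82

Derivation:
BFS flood-fill from (x=0, y=0):
  Distance 0: (x=0, y=0)
  Distance 1: (x=1, y=0), (x=0, y=1)
  Distance 2: (x=2, y=0), (x=1, y=1), (x=0, y=2)
  Distance 3: (x=2, y=1), (x=1, y=2)
  Distance 4: (x=3, y=1), (x=2, y=2), (x=1, y=3)
  Distance 5: (x=4, y=1), (x=3, y=2), (x=2, y=3), (x=1, y=4)
  Distance 6: (x=4, y=0), (x=5, y=1), (x=4, y=2), (x=3, y=3), (x=0, y=4), (x=1, y=5)
  Distance 7: (x=5, y=0), (x=5, y=2), (x=4, y=3), (x=3, y=4), (x=0, y=5), (x=2, y=5)
  Distance 8: (x=6, y=0), (x=6, y=2), (x=4, y=4), (x=3, y=5), (x=0, y=6), (x=2, y=6)
  Distance 9: (x=7, y=2), (x=6, y=3), (x=5, y=4), (x=4, y=5), (x=3, y=6), (x=2, y=7)
  Distance 10: (x=7, y=1), (x=8, y=2), (x=7, y=3), (x=5, y=5), (x=1, y=7), (x=3, y=7), (x=2, y=8)
  Distance 11: (x=8, y=1), (x=9, y=2), (x=8, y=3), (x=7, y=4), (x=6, y=5), (x=5, y=6), (x=4, y=7), (x=1, y=8), (x=3, y=8)
  Distance 12: (x=8, y=0), (x=9, y=1), (x=10, y=2), (x=9, y=3), (x=8, y=4), (x=7, y=5), (x=5, y=7), (x=0, y=8)
  Distance 13: (x=10, y=1), (x=10, y=3), (x=9, y=4), (x=8, y=5), (x=7, y=6), (x=6, y=7)
  Distance 14: (x=11, y=1), (x=11, y=3), (x=10, y=4), (x=8, y=6), (x=7, y=7), (x=6, y=8)
  Distance 15: (x=11, y=0), (x=7, y=8)
  Distance 16: (x=8, y=8)
  Distance 17: (x=9, y=8)
  Distance 18: (x=10, y=8)
  Distance 19: (x=10, y=7), (x=11, y=8)
Total reachable: 82 (grid has 84 open cells total)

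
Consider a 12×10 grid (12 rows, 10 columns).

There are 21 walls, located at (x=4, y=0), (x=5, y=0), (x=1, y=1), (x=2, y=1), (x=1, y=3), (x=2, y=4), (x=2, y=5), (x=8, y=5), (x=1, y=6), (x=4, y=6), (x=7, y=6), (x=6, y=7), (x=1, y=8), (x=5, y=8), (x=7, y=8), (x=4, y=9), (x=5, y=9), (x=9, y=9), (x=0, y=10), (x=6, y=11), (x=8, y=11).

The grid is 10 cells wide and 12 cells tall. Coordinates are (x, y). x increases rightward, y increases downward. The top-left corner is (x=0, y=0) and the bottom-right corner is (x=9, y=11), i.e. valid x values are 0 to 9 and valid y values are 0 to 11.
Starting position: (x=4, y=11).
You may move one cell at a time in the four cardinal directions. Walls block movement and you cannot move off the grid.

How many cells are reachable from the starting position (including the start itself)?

Answer: Reachable cells: 99

Derivation:
BFS flood-fill from (x=4, y=11):
  Distance 0: (x=4, y=11)
  Distance 1: (x=4, y=10), (x=3, y=11), (x=5, y=11)
  Distance 2: (x=3, y=10), (x=5, y=10), (x=2, y=11)
  Distance 3: (x=3, y=9), (x=2, y=10), (x=6, y=10), (x=1, y=11)
  Distance 4: (x=3, y=8), (x=2, y=9), (x=6, y=9), (x=1, y=10), (x=7, y=10), (x=0, y=11)
  Distance 5: (x=3, y=7), (x=2, y=8), (x=4, y=8), (x=6, y=8), (x=1, y=9), (x=7, y=9), (x=8, y=10), (x=7, y=11)
  Distance 6: (x=3, y=6), (x=2, y=7), (x=4, y=7), (x=0, y=9), (x=8, y=9), (x=9, y=10)
  Distance 7: (x=3, y=5), (x=2, y=6), (x=1, y=7), (x=5, y=7), (x=0, y=8), (x=8, y=8), (x=9, y=11)
  Distance 8: (x=3, y=4), (x=4, y=5), (x=5, y=6), (x=0, y=7), (x=8, y=7), (x=9, y=8)
  Distance 9: (x=3, y=3), (x=4, y=4), (x=5, y=5), (x=0, y=6), (x=6, y=6), (x=8, y=6), (x=7, y=7), (x=9, y=7)
  Distance 10: (x=3, y=2), (x=2, y=3), (x=4, y=3), (x=5, y=4), (x=0, y=5), (x=6, y=5), (x=9, y=6)
  Distance 11: (x=3, y=1), (x=2, y=2), (x=4, y=2), (x=5, y=3), (x=0, y=4), (x=6, y=4), (x=1, y=5), (x=7, y=5), (x=9, y=5)
  Distance 12: (x=3, y=0), (x=4, y=1), (x=1, y=2), (x=5, y=2), (x=0, y=3), (x=6, y=3), (x=1, y=4), (x=7, y=4), (x=9, y=4)
  Distance 13: (x=2, y=0), (x=5, y=1), (x=0, y=2), (x=6, y=2), (x=7, y=3), (x=9, y=3), (x=8, y=4)
  Distance 14: (x=1, y=0), (x=0, y=1), (x=6, y=1), (x=7, y=2), (x=9, y=2), (x=8, y=3)
  Distance 15: (x=0, y=0), (x=6, y=0), (x=7, y=1), (x=9, y=1), (x=8, y=2)
  Distance 16: (x=7, y=0), (x=9, y=0), (x=8, y=1)
  Distance 17: (x=8, y=0)
Total reachable: 99 (grid has 99 open cells total)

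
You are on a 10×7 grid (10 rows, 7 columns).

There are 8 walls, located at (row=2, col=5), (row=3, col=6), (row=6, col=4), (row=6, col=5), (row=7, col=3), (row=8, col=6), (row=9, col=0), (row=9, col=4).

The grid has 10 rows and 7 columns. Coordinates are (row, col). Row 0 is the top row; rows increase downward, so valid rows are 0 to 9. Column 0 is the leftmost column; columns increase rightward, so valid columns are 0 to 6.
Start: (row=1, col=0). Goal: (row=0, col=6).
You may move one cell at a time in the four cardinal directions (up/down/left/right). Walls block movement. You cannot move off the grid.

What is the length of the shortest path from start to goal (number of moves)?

BFS from (row=1, col=0) until reaching (row=0, col=6):
  Distance 0: (row=1, col=0)
  Distance 1: (row=0, col=0), (row=1, col=1), (row=2, col=0)
  Distance 2: (row=0, col=1), (row=1, col=2), (row=2, col=1), (row=3, col=0)
  Distance 3: (row=0, col=2), (row=1, col=3), (row=2, col=2), (row=3, col=1), (row=4, col=0)
  Distance 4: (row=0, col=3), (row=1, col=4), (row=2, col=3), (row=3, col=2), (row=4, col=1), (row=5, col=0)
  Distance 5: (row=0, col=4), (row=1, col=5), (row=2, col=4), (row=3, col=3), (row=4, col=2), (row=5, col=1), (row=6, col=0)
  Distance 6: (row=0, col=5), (row=1, col=6), (row=3, col=4), (row=4, col=3), (row=5, col=2), (row=6, col=1), (row=7, col=0)
  Distance 7: (row=0, col=6), (row=2, col=6), (row=3, col=5), (row=4, col=4), (row=5, col=3), (row=6, col=2), (row=7, col=1), (row=8, col=0)  <- goal reached here
One shortest path (7 moves): (row=1, col=0) -> (row=1, col=1) -> (row=1, col=2) -> (row=1, col=3) -> (row=1, col=4) -> (row=1, col=5) -> (row=1, col=6) -> (row=0, col=6)

Answer: Shortest path length: 7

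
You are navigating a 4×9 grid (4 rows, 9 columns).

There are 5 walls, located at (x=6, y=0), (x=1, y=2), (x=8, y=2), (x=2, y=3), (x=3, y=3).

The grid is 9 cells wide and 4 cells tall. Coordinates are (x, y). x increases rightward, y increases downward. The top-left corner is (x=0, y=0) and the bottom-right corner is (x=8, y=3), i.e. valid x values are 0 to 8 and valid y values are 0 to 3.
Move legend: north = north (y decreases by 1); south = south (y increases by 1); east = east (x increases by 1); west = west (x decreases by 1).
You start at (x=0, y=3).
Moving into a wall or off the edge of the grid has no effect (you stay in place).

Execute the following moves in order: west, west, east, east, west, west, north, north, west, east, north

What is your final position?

Start: (x=0, y=3)
  west (west): blocked, stay at (x=0, y=3)
  west (west): blocked, stay at (x=0, y=3)
  east (east): (x=0, y=3) -> (x=1, y=3)
  east (east): blocked, stay at (x=1, y=3)
  west (west): (x=1, y=3) -> (x=0, y=3)
  west (west): blocked, stay at (x=0, y=3)
  north (north): (x=0, y=3) -> (x=0, y=2)
  north (north): (x=0, y=2) -> (x=0, y=1)
  west (west): blocked, stay at (x=0, y=1)
  east (east): (x=0, y=1) -> (x=1, y=1)
  north (north): (x=1, y=1) -> (x=1, y=0)
Final: (x=1, y=0)

Answer: Final position: (x=1, y=0)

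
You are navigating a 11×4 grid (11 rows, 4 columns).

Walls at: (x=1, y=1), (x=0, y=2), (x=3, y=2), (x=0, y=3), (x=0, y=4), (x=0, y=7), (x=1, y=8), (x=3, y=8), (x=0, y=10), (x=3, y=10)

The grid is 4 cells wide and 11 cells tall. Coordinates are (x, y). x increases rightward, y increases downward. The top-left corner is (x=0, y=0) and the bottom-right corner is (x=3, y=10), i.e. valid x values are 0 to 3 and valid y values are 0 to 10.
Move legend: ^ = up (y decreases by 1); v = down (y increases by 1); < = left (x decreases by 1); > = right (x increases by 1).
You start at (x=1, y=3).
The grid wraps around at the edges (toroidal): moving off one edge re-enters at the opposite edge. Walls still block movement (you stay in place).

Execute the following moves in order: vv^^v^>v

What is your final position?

Start: (x=1, y=3)
  v (down): (x=1, y=3) -> (x=1, y=4)
  v (down): (x=1, y=4) -> (x=1, y=5)
  ^ (up): (x=1, y=5) -> (x=1, y=4)
  ^ (up): (x=1, y=4) -> (x=1, y=3)
  v (down): (x=1, y=3) -> (x=1, y=4)
  ^ (up): (x=1, y=4) -> (x=1, y=3)
  > (right): (x=1, y=3) -> (x=2, y=3)
  v (down): (x=2, y=3) -> (x=2, y=4)
Final: (x=2, y=4)

Answer: Final position: (x=2, y=4)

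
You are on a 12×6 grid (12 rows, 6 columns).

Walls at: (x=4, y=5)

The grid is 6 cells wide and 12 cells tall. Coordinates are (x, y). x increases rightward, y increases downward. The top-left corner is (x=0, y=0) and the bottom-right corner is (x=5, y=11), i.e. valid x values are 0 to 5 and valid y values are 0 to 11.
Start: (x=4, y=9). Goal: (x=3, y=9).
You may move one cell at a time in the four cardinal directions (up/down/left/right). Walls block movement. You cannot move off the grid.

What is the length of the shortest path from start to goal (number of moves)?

Answer: Shortest path length: 1

Derivation:
BFS from (x=4, y=9) until reaching (x=3, y=9):
  Distance 0: (x=4, y=9)
  Distance 1: (x=4, y=8), (x=3, y=9), (x=5, y=9), (x=4, y=10)  <- goal reached here
One shortest path (1 moves): (x=4, y=9) -> (x=3, y=9)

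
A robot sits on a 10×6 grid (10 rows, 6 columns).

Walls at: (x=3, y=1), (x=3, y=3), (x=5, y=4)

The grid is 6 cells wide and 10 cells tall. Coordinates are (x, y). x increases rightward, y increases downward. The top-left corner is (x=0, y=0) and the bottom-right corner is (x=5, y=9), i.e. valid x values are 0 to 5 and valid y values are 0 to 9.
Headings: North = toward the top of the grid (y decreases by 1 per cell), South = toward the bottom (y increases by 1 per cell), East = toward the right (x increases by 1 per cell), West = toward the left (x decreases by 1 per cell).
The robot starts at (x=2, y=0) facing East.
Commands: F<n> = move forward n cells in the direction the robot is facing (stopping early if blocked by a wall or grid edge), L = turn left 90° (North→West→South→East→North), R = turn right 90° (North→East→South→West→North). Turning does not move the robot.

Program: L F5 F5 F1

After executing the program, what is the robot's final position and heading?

Start: (x=2, y=0), facing East
  L: turn left, now facing North
  F5: move forward 0/5 (blocked), now at (x=2, y=0)
  F5: move forward 0/5 (blocked), now at (x=2, y=0)
  F1: move forward 0/1 (blocked), now at (x=2, y=0)
Final: (x=2, y=0), facing North

Answer: Final position: (x=2, y=0), facing North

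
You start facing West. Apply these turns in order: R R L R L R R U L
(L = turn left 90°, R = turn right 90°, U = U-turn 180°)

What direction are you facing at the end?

Start: West
  R (right (90° clockwise)) -> North
  R (right (90° clockwise)) -> East
  L (left (90° counter-clockwise)) -> North
  R (right (90° clockwise)) -> East
  L (left (90° counter-clockwise)) -> North
  R (right (90° clockwise)) -> East
  R (right (90° clockwise)) -> South
  U (U-turn (180°)) -> North
  L (left (90° counter-clockwise)) -> West
Final: West

Answer: Final heading: West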